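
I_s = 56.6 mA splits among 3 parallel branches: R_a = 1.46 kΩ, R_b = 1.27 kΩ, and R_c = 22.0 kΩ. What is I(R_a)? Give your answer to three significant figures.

Total conductance ΣG = 1/1.46 + 1/1.27 + 1/22.0 = 1.518 (units of 1/kΩ).
By the current-divider rule, I = I_s · G_k/ΣG = 56.6 × 0.4513 = 25.54 mA.

I ≈ 25.5 mA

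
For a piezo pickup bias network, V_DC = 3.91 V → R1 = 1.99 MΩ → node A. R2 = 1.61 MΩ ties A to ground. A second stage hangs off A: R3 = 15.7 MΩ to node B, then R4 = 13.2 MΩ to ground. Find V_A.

V_A ≈ 1.70 V

Node A sees R2 in parallel with the series input of stage 2, R3 + R4 = 28.90 MΩ.
Effective lower resistance at A: R2 ‖ 28.90 = 1.525 MΩ.
So V_A = 3.91 × 0.4339 = 1.696 V.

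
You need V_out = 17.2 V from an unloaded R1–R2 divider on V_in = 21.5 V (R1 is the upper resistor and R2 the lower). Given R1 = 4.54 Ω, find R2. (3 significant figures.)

Required fraction k = V_out/V_in = 0.8000.
Rearranging, R2 = R1·k/(1−k) = 4.54 × 4.000 = 18.16 Ω.

R2 ≈ 18.2 Ω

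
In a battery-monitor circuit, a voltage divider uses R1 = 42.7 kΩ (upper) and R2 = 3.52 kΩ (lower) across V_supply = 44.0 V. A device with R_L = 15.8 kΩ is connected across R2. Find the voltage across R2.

The load sits in parallel with R2, giving an effective lower resistance R2' = R2·R_L/(R2+R_L) = 2.879 kΩ.
Then V_out = V_supply · R2'/(R1 + R2') = 44.0 × 2.879/45.58 = 2.779 V.
(Unloaded it would be 3.35 V; the load pulls it down.)

V_out ≈ 2.78 V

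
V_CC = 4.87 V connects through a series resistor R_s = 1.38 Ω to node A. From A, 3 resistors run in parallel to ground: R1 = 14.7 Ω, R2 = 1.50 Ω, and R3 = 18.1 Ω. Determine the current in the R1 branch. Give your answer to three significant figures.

Equivalent of the parallel group: R_p = 1.266 Ω.
Node voltage V_A = V_CC · R_p/(R_s + R_p) = 4.87 × 0.4784 = 2.330 V.
Branch current I = V_A/R1 = 2.330/14.7 = 0.1585 A.
(Check via current divider: I_total = 1.841 A; share G_k/ΣG = 0.08612 → same result.)

I ≈ 0.159 A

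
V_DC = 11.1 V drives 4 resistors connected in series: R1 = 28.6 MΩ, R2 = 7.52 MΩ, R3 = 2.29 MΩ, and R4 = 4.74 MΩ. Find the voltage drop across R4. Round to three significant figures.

V ≈ 1.22 V

Total series resistance ΣR = 28.6 + 7.52 + 2.29 + 4.74 = 43.15 MΩ.
V = V_DC · R/ΣR = 11.1 × 0.1098 = 1.219 V.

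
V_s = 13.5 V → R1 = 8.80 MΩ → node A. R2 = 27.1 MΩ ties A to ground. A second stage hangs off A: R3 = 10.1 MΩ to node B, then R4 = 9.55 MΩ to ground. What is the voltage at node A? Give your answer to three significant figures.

V_A ≈ 7.62 V

Node A sees R2 in parallel with the series input of stage 2, R3 + R4 = 19.65 MΩ.
R2 ‖ (R3+R4) = 11.39 MΩ.
First divider: V_A = V_s · 11.39/(8.80 + 11.39) = 7.616 V.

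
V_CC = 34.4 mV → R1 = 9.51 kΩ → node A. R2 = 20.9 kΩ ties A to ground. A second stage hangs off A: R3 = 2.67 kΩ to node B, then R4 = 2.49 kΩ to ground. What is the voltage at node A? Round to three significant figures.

V_A ≈ 10.4 mV

Node A sees R2 in parallel with the series input of stage 2, R3 + R4 = 5.160 kΩ.
Effective lower resistance at A: R2 ‖ 5.160 = 4.138 kΩ.
V_A = 34.4 × 4.138/(9.51 + 4.138) = 10.43 mV.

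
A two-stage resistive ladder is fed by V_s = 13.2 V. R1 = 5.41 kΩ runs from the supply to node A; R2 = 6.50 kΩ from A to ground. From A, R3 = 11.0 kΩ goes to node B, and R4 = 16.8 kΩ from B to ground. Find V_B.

V_B ≈ 3.94 V

Node A sees R2 in parallel with the series input of stage 2, R3 + R4 = 27.80 kΩ.
Effective lower resistance at A: R2 ‖ 27.80 = 5.268 kΩ.
So V_A = 13.2 × 0.4934 = 6.512 V.
V_B = V_A × 0.6043 = 3.936 V.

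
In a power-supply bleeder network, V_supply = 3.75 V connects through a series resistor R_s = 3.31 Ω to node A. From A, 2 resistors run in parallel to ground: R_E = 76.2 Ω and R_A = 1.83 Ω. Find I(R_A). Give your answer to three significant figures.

Parallel bank: R_p = 1/(1/76.2 + 1/1.83) = 1.787 Ω.
V_A by voltage divider: V_A = 3.75 × 1.787/(3.31 + 1.787) = 1.315 V.
Branch current I = V_A/R_A = 1.315/1.83 = 0.7185 A.

I ≈ 0.718 A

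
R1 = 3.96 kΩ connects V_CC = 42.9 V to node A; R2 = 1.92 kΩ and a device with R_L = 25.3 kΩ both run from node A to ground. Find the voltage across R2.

V_out ≈ 13.3 V

The load sits in parallel with R2, giving an effective lower resistance R2' = R2·R_L/(R2+R_L) = 1.785 kΩ.
Now apply the divider: V_out = 42.9 × 0.3107 = 13.33 V.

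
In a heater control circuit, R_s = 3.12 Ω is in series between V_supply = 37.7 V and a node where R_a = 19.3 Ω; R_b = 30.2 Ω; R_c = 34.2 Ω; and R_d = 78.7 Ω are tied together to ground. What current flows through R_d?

I ≈ 0.343 A

Parallel bank: R_p = 1/(1/19.3 + 1/30.2 + 1/34.2 + 1/78.7) = 7.882 Ω.
V_A by voltage divider: V_A = 37.7 × 7.882/(3.12 + 7.882) = 27.01 V.
Branch current I = V_A/R_d = 27.01/78.7 = 0.3432 A.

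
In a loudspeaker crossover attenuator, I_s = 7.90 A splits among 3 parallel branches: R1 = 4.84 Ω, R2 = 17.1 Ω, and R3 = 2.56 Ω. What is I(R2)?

Total conductance ΣG = 1/4.84 + 1/17.1 + 1/2.56 = 0.6557 (units of 1/Ω).
Current divider: I(R2) = I_s · G_k/ΣG = 7.90 × (0.05848/0.6557) = 7.90 × 0.08918 = 0.7046 A.

I ≈ 0.705 A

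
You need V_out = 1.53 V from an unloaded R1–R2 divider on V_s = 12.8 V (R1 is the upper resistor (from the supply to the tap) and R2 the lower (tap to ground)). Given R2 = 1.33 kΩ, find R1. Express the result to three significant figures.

The divider ratio is R2/(R1+R2) = 1.53/12.8 = 0.1195.
So R1 = R2 · (V_s/V_out − 1) = 1.33 × (12.8/1.53 − 1) = 1.33 × 7.366 = 9.797 kΩ.

R1 ≈ 9.80 kΩ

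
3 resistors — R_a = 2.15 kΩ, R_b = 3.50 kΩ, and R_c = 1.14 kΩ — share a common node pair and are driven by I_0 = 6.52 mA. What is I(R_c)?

Total conductance ΣG = 1/2.15 + 1/3.50 + 1/1.14 = 1.628 (units of 1/kΩ).
Current divider: I(R_c) = I_0 · G_k/ΣG = 6.52 × (0.8772/1.628) = 6.52 × 0.5388 = 3.513 mA.

I ≈ 3.51 mA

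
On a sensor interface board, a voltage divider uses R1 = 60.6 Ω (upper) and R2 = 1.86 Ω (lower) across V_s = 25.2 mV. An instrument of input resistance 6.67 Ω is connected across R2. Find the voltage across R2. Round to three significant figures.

The load sits in parallel with R2, giving an effective lower resistance R2' = R2·R_L/(R2+R_L) = 1.454 Ω.
Now apply the divider: V_out = 25.2 × 0.02344 = 0.5906 mV.

V_out ≈ 0.591 mV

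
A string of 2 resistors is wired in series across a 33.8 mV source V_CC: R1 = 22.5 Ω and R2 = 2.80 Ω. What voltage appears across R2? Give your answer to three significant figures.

V ≈ 3.74 mV

Series total: ΣR = 22.5 + 2.80 = 25.30 Ω.
Voltage divider: V = V_CC · (2.800 / 25.30) = 33.8 × 0.1107 = 3.741 mV.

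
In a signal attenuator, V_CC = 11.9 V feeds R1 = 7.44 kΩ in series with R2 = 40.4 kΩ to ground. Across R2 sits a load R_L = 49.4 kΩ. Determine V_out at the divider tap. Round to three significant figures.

V_out ≈ 8.92 V

First combine the lower leg with the load: R2 ‖ R_L = 22.22 kΩ.
Voltage divider with the loaded lower leg: V_out = 11.9 × 22.22/(7.44 + 22.22) = 11.9 × 0.7492 = 8.915 V.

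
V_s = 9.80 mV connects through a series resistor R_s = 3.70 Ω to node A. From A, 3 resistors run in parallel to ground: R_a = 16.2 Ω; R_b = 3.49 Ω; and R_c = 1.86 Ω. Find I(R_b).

I ≈ 0.656 mA

Equivalent of the parallel group: R_p = 1.129 Ω.
Node voltage V_A = V_s · R_p/(R_s + R_p) = 9.80 × 0.2338 = 2.291 mV.
Branch current I = V_A/R_b = 2.291/3.49 = 0.6564 mA.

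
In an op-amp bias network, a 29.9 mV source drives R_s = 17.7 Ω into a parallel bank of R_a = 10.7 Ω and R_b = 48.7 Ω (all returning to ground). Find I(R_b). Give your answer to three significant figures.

Combine the parallel branches: R_p = (1/10.7 + 1/48.7)⁻¹ = 8.773 Ω.
Node voltage V_A = V_supply · R_p/(R_s + R_p) = 29.9 × 0.3314 = 9.908 mV.
Branch current I = V_A/R_b = 9.908/48.7 = 0.2035 mA.

I ≈ 0.203 mA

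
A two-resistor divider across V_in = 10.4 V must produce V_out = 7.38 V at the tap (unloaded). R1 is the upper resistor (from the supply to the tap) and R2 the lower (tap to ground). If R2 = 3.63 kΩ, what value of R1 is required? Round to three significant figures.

V_out/V_in = R2/(R1+R2) = 0.7096.
Rearranging, R1 = R2·(1−k)/k = 3.63 × 0.4092 = 1.485 kΩ.

R1 ≈ 1.49 kΩ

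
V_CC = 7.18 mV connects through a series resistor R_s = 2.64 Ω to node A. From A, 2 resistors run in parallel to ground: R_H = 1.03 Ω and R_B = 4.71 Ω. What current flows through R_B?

Equivalent of the parallel group: R_p = 0.8452 Ω.
V_A = 7.18 × 0.8452/3.485 = 1.741 mV.
Branch current I = V_A/R_B = 1.741/4.71 = 0.3697 mA.

I ≈ 0.370 mA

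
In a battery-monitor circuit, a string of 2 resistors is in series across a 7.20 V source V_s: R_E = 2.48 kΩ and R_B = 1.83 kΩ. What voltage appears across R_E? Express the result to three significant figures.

V ≈ 4.14 V

Series total: ΣR = 2.48 + 1.83 = 4.310 kΩ.
Voltage divider: V = V_s · (2.480 / 4.310) = 7.20 × 0.5754 = 4.143 V.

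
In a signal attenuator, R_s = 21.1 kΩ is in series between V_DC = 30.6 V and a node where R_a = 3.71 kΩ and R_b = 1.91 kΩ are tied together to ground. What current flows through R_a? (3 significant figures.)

I ≈ 0.465 mA

Parallel bank: R_p = 1/(1/3.71 + 1/1.91) = 1.261 kΩ.
Node voltage V_A = V_DC · R_p/(R_s + R_p) = 30.6 × 0.05639 = 1.725 V.
I(R_a) = V_A / R_a = 1.725/3.71 = 0.4651 mA.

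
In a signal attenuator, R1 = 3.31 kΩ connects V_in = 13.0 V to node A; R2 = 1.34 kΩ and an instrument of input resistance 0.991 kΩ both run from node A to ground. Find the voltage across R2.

V_out ≈ 1.91 V

The load sits in parallel with R2, giving an effective lower resistance R2' = R2·R_L/(R2+R_L) = 0.5697 kΩ.
Voltage divider with the loaded lower leg: V_out = 13.0 × 0.5697/(3.31 + 0.5697) = 13.0 × 0.1468 = 1.909 V.
(Unloaded it would be 3.75 V; the load pulls it down.)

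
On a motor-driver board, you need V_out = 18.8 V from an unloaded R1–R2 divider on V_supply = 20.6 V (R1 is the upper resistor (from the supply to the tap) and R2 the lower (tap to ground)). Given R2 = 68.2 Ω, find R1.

The divider ratio is R2/(R1+R2) = 18.8/20.6 = 0.9126.
Rearranging, R1 = R2·(1−k)/k = 68.2 × 0.09574 = 6.530 Ω.

R1 ≈ 6.53 Ω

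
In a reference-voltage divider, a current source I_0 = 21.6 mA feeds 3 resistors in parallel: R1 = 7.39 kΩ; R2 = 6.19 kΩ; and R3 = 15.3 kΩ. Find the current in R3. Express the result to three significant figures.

I ≈ 3.90 mA

ΣG = 1/7.39 + 1/6.19 + 1/15.3 = 0.3622.
R3 takes the fraction G_k/ΣG = 0.06536/0.3622 = 0.1804, so I = 21.6 × 0.1804 = 3.897 mA.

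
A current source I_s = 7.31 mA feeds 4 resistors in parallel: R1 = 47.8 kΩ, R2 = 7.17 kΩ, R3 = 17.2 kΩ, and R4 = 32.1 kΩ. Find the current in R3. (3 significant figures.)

Total conductance ΣG = 1/47.8 + 1/7.17 + 1/17.2 + 1/32.1 = 0.2497 (units of 1/kΩ).
R3 takes the fraction G_k/ΣG = 0.05814/0.2497 = 0.2329, so I = 7.31 × 0.2329 = 1.702 mA.

I ≈ 1.70 mA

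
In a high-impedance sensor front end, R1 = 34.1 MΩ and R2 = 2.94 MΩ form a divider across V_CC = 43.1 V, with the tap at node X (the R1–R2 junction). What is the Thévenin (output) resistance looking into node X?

With V_CC suppressed (replaced by a short), R_th = R1 ‖ R2 = (34.10 × 2.94)/(34.10 + 2.94) = 2.707 MΩ.

R_th ≈ 2.71 MΩ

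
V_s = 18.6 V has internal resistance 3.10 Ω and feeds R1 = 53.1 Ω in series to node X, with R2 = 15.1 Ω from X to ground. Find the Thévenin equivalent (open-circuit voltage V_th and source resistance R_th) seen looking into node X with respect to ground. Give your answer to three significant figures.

R1' = 3.10 + 53.1 = 56.20 Ω (source resistance + R1).
Open-circuit (no load on X): V_th = V_s · R2/(R1' + R2) = 18.6 × 15.1/(56.20 + 15.1) = 3.939 V.
Looking into X with the source shorted: R_th = R1'·R2/(R1'+R2) = 56.20 × 15.1/71.30 = 11.90 Ω.

V_th ≈ 3.94 V, R_th ≈ 11.9 Ω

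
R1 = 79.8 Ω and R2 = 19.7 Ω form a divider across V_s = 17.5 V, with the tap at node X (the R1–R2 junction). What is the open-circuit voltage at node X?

V_th ≈ 3.46 V

With X open, the divider is unloaded: V_th = 17.5 × 19.7/99.50 = 3.465 V.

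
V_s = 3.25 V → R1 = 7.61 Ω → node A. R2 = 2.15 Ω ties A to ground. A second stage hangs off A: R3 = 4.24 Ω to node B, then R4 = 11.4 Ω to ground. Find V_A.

Looking into the second stage from A: R3 + R4 = 15.64 Ω appears in parallel with R2.
R2 ‖ (R3+R4) = 1.890 Ω.
First divider: V_A = V_s · 1.890/(7.61 + 1.890) = 0.6466 V.

V_A ≈ 0.647 V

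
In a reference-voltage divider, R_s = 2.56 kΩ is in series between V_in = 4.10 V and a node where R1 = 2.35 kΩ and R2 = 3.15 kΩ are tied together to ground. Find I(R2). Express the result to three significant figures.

I ≈ 0.449 mA

Parallel bank: R_p = 1/(1/2.35 + 1/3.15) = 1.346 kΩ.
V_A by voltage divider: V_A = 4.10 × 1.346/(2.56 + 1.346) = 1.413 V.
Branch current I = V_A/R2 = 1.413/3.15 = 0.4485 mA.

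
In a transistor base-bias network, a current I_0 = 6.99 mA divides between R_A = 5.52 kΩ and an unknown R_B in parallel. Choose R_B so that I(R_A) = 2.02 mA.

In a two-way split, I_A/I_0 = R_B/(R_A + R_B).
With f = 0.2890, R_B = R_A · f/(1−f) = 5.52 × 0.4064 = 2.244 kΩ.

R_B ≈ 2.24 kΩ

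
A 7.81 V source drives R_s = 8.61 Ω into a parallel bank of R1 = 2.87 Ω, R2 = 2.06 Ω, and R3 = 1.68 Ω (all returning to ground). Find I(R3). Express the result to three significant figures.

Combine the parallel branches: R_p = (1/2.87 + 1/2.06 + 1/1.68)⁻¹ = 0.6997 Ω.
V_A = 7.81 × 0.6997/9.310 = 0.5870 V.
Branch current I = V_A/R3 = 0.5870/1.68 = 0.3494 A.

I ≈ 0.349 A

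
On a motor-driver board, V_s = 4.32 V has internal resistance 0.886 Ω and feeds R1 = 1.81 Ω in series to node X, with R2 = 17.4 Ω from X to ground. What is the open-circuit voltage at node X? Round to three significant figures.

R1' = 0.886 + 1.81 = 2.696 Ω (source resistance + R1).
Open-circuit (no load on X): V_th = V_s · R2/(R1' + R2) = 4.32 × 17.4/(2.696 + 17.4) = 3.740 V.

V_th ≈ 3.74 V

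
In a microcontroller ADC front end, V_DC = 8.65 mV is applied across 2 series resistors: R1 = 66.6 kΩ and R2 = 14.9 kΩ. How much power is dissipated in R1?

P ≈ 0.750 nW

ΣR = 81.50 kΩ → I = 8.65/81.50 = 0.1061 µA.
P = I²R = 0.01126 × 66.6 = 0.7502 nW.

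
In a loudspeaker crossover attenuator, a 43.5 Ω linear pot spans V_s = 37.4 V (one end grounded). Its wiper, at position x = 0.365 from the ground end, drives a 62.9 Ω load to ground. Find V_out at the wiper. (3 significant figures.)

The pot divides into 27.62 Ω above the wiper and 15.88 Ω below.
(x·R_p) ‖ R_L = 12.68 Ω.
Loaded-divider output: V_out = 37.4 × 0.3146 = 11.77 V.

V_out ≈ 11.8 V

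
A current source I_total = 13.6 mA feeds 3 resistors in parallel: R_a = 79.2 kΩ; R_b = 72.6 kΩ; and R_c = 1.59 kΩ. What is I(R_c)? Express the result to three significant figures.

Total conductance ΣG = 1/79.2 + 1/72.6 + 1/1.59 = 0.6553 (units of 1/kΩ).
Current divider: I(R_c) = I_total · G_k/ΣG = 13.6 × (0.6289/0.6553) = 13.6 × 0.9597 = 13.05 mA.

I ≈ 13.1 mA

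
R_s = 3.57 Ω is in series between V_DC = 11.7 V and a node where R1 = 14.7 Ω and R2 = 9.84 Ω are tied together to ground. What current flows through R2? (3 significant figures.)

I ≈ 0.741 A

Parallel bank: R_p = 1/(1/14.7 + 1/9.84) = 5.894 Ω.
V_A = 11.7 × 5.894/9.464 = 7.287 V.
I(R2) = V_A / R2 = 7.287/9.84 = 0.7405 A.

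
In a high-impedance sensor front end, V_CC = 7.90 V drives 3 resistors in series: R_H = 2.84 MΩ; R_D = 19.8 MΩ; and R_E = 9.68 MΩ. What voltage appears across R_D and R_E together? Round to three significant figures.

V ≈ 7.21 V

ΣR = 2.84 + 19.8 + 9.68 = 32.32 MΩ.
R_{R_D..R_E} = 19.8 + 9.68 = 29.48 MΩ.
Voltage divider: V = V_CC · (29.48 / 32.32) = 7.90 × 0.9121 = 7.206 V.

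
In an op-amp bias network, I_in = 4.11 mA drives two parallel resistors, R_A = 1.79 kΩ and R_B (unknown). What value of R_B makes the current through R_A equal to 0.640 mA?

R_B ≈ 0.330 kΩ

Two-branch current divider: I_A = I_in · R_B/(R_A + R_B).
With f = 0.1557, R_B = R_A · f/(1−f) = 1.79 × 0.1844 = 0.3301 kΩ.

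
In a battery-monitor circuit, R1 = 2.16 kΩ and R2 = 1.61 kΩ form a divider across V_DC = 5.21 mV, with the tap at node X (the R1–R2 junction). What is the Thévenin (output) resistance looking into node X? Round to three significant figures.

Looking into X with the source shorted: R_th = R1·R2/(R1+R2) = 2.160 × 1.61/3.770 = 0.9224 kΩ.

R_th ≈ 0.922 kΩ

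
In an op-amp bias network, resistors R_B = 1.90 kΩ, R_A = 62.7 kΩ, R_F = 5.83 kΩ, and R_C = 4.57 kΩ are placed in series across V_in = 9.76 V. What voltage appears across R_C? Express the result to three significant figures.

Series total: ΣR = 1.90 + 62.7 + 5.83 + 4.57 = 75.00 kΩ.
Voltage divider: V = V_in · (4.570 / 75.00) = 9.76 × 0.06093 = 0.5947 V.

V ≈ 0.595 V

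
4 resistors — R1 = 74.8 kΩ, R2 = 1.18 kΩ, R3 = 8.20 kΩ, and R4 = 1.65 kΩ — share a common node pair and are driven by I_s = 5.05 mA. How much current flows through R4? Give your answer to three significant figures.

ΣG = 1/74.8 + 1/1.18 + 1/8.20 + 1/1.65 = 1.589.
R4 takes the fraction G_k/ΣG = 0.6061/1.589 = 0.3814, so I = 5.05 × 0.3814 = 1.926 mA.

I ≈ 1.93 mA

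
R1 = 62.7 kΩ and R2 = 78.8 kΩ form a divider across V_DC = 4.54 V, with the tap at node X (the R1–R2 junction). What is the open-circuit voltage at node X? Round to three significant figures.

With X open, the divider is unloaded: V_th = 4.54 × 78.8/141.5 = 2.528 V.

V_th ≈ 2.53 V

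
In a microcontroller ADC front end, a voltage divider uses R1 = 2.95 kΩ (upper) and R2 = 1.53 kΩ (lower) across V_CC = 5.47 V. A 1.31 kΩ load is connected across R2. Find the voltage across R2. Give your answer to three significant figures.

R2 ‖ R_L = (1.53 × 1.31)/(1.53 + 1.31) = 0.7057 kΩ.
Then V_out = V_CC · R2'/(R1 + R2') = 5.47 × 0.7057/3.656 = 1.056 V.
(Unloaded it would be 1.87 V; the load pulls it down.)

V_out ≈ 1.06 V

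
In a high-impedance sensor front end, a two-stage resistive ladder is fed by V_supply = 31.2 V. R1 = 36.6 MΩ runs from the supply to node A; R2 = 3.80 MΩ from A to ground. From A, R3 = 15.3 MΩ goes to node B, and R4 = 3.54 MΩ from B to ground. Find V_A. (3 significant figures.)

Node A sees R2 in parallel with the series input of stage 2, R3 + R4 = 18.84 MΩ.
R2 ‖ (R3+R4) = 3.162 MΩ.
V_A = 31.2 × 3.162/(36.6 + 3.162) = 2.481 V.

V_A ≈ 2.48 V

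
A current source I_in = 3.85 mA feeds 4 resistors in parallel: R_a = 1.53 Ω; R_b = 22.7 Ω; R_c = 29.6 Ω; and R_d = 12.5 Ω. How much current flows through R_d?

I ≈ 0.380 mA

ΣG = 1/1.53 + 1/22.7 + 1/29.6 + 1/12.5 = 0.8114.
R_d takes the fraction G_k/ΣG = 0.08000/0.8114 = 0.09859, so I = 3.85 × 0.09859 = 0.3796 mA.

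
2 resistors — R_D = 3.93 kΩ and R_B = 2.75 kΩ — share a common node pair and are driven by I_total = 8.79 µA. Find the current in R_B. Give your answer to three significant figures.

I ≈ 5.17 µA

With just two branches, the current splits inversely with resistance.
So I = 8.79 × 3.93/6.680 = 5.171 µA.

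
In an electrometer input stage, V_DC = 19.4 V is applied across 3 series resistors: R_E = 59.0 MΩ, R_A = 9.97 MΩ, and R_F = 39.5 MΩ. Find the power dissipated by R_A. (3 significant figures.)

P ≈ 0.319 µW

Series current I = V_DC/ΣR = 19.4/108.5 = 0.1789 µA.
P = I²R = 0.03199 × 9.97 = 0.3189 µW.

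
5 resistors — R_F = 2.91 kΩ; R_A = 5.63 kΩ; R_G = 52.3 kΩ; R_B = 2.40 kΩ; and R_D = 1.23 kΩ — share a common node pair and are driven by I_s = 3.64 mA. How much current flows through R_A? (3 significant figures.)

Total conductance ΣG = 1/2.91 + 1/5.63 + 1/52.3 + 1/2.40 + 1/1.23 = 1.770 (units of 1/kΩ).
By the current-divider rule, I = I_s · G_k/ΣG = 3.64 × 0.1003 = 0.3653 mA.

I ≈ 0.365 mA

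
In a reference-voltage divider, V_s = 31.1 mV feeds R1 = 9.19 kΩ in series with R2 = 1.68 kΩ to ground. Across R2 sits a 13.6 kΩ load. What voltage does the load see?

V_out ≈ 4.35 mV

First combine the lower leg with the load: R2 ‖ R_L = 1.495 kΩ.
Voltage divider with the loaded lower leg: V_out = 31.1 × 1.495/(9.19 + 1.495) = 31.1 × 0.1399 = 4.352 mV.
(Unloaded it would be 4.81 mV; the load pulls it down.)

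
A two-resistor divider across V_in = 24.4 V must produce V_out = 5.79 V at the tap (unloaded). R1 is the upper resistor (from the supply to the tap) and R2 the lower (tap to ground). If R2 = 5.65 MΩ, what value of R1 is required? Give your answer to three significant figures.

The divider ratio is R2/(R1+R2) = 5.79/24.4 = 0.2373.
R1 = R2·(1/k − 1) = 5.65 × 3.214 = 18.16 MΩ.

R1 ≈ 18.2 MΩ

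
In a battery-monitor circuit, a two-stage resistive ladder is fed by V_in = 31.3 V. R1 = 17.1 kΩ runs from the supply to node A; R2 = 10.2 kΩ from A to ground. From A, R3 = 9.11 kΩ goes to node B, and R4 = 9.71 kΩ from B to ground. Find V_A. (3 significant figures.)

The second stage (R3 + R4 = 18.82 kΩ) loads node A in parallel with R2.
Effective lower resistance at A: R2 ‖ 18.82 = 6.615 kΩ.
V_A = 31.3 × 6.615/(17.1 + 6.615) = 8.731 V.

V_A ≈ 8.73 V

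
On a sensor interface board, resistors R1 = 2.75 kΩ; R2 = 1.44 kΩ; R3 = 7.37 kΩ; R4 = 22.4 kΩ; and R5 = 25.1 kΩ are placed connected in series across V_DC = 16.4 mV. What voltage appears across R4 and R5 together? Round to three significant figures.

V ≈ 13.2 mV

ΣR = 2.75 + 1.44 + 7.37 + 22.4 + 25.1 = 59.06 kΩ.
R_{R4..R5} = 22.4 + 25.1 = 47.50 kΩ.
V = V_DC · R/ΣR = 16.4 × 0.8043 = 13.19 mV.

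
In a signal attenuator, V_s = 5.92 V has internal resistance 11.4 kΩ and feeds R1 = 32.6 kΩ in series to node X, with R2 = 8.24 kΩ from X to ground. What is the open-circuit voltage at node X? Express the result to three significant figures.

R1' = 11.4 + 32.6 = 44.00 kΩ (source resistance + R1).
V_th is the unloaded tap voltage: V_s · R2/(R1'+R2) = 5.92 × 0.1577 = 0.9338 V.

V_th ≈ 0.934 V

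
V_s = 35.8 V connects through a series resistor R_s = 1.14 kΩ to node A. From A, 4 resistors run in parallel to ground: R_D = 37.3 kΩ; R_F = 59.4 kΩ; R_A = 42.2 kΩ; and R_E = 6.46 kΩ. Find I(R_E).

Combine the parallel branches: R_p = (1/37.3 + 1/59.4 + 1/42.2 + 1/6.46)⁻¹ = 4.502 kΩ.
Node voltage V_A = V_s · R_p/(R_s + R_p) = 35.8 × 0.7979 = 28.57 V.
I(R_E) = V_A / R_E = 28.57/6.46 = 4.422 mA.

I ≈ 4.42 mA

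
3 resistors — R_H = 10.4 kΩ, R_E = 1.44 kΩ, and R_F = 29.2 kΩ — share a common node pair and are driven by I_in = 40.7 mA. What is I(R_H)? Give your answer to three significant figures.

I ≈ 4.74 mA

Conductances: ΣG = 1/10.4 + 1/1.44 + 1/29.2 = 0.8248 (1/kΩ).
Current divider: I(R_H) = I_in · G_k/ΣG = 40.7 × (0.09615/0.8248) = 40.7 × 0.1166 = 4.744 mA.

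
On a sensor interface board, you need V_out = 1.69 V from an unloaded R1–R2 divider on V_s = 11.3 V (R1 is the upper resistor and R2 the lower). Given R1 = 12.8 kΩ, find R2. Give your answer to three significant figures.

The divider ratio is R2/(R1+R2) = 1.69/11.3 = 0.1496.
So R2 = R1 · V_out/(V_s − V_out) = 12.8 × 1.69/(11.3 − 1.69) = 12.8 × 0.1759 = 2.251 kΩ.

R2 ≈ 2.25 kΩ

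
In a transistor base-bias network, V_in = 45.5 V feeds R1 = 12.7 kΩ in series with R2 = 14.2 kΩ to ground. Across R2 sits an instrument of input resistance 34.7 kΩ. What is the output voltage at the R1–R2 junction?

V_out ≈ 20.1 V

The load sits in parallel with R2, giving an effective lower resistance R2' = R2·R_L/(R2+R_L) = 10.08 kΩ.
Voltage divider with the loaded lower leg: V_out = 45.5 × 10.08/(12.7 + 10.08) = 45.5 × 0.4424 = 20.13 V.
(Unloaded it would be 24.0 V; the load pulls it down.)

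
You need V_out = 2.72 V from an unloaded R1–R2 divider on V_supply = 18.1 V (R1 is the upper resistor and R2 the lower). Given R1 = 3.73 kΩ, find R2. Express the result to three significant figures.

Required fraction k = V_out/V_supply = 0.1503.
So R2 = R1 · V_out/(V_supply − V_out) = 3.73 × 2.72/(18.1 − 2.72) = 3.73 × 0.1769 = 0.6597 kΩ.

R2 ≈ 0.660 kΩ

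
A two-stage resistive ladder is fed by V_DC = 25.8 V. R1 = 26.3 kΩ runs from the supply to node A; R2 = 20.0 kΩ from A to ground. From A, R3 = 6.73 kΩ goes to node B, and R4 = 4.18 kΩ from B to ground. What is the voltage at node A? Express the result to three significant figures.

Node A sees R2 in parallel with the series input of stage 2, R3 + R4 = 10.91 kΩ.
Effective lower resistance at A: R2 ‖ 10.91 = 7.059 kΩ.
V_A = 25.8 × 7.059/(26.3 + 7.059) = 5.460 V.

V_A ≈ 5.46 V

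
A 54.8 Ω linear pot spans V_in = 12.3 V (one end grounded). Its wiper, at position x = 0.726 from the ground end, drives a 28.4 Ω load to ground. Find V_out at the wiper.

Split the track: R_lower = x·R_p = 39.78 Ω, R_upper = (1−x)·R_p = 15.02 Ω.
R_L loads the lower segment: effective lower R = 16.57 Ω.
Then V_out = V_in · 16.57/(15.02 + 16.57) = 6.453 V.
(Unloaded: V_out = x·V_in = 8.93 V.)

V_out ≈ 6.45 V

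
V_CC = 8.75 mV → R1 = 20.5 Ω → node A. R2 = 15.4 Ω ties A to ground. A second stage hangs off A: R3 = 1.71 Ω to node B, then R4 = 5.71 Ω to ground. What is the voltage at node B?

Looking into the second stage from A: R3 + R4 = 7.420 Ω appears in parallel with R2.
R2 ‖ (R3+R4) = 5.007 Ω.
First divider: V_A = V_CC · 5.007/(20.5 + 5.007) = 1.718 mV.
V_B = V_A × 0.7695 = 1.322 mV.

V_B ≈ 1.32 mV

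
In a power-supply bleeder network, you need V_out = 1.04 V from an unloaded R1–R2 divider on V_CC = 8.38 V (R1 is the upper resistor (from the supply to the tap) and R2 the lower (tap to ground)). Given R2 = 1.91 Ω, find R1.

R1 ≈ 13.5 Ω

The divider ratio is R2/(R1+R2) = 1.04/8.38 = 0.1241.
Rearranging, R1 = R2·(1−k)/k = 1.91 × 7.058 = 13.48 Ω.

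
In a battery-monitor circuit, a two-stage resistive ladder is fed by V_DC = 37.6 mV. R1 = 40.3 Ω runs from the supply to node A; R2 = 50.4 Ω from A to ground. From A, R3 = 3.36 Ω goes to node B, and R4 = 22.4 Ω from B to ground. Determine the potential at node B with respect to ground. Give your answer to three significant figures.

The second stage (R3 + R4 = 25.76 Ω) loads node A in parallel with R2.
Effective lower resistance at A: R2 ‖ 25.76 = 17.05 Ω.
V_A = 37.6 × 17.05/(40.3 + 17.05) = 11.18 mV.
Then the unloaded second divider: V_B = V_A × R4/(R3+R4) = 11.18 × 0.8696 = 9.719 mV.

V_B ≈ 9.72 mV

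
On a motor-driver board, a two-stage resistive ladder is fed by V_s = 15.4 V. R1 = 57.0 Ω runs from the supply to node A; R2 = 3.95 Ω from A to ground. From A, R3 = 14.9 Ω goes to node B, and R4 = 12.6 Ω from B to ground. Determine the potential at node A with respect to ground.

Looking into the second stage from A: R3 + R4 = 27.50 Ω appears in parallel with R2.
R2 ‖ (R3+R4) = 3.454 Ω.
First divider: V_A = V_s · 3.454/(57.0 + 3.454) = 0.8798 V.

V_A ≈ 0.880 V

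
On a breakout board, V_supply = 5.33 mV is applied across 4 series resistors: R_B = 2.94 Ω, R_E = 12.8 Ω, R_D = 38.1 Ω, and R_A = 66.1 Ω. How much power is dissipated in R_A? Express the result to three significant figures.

The common current is I = 5.33/119.9 = 0.04444 mA.
P = I²R = 0.001975 × 66.1 = 0.1305 µW.

P ≈ 0.131 µW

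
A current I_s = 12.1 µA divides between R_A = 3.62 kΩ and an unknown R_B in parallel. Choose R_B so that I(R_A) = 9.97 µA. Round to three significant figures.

R_B ≈ 16.9 kΩ

In a two-way split, I_A/I_s = R_B/(R_A + R_B).
9.97/12.1 = R_B/(R_A + R_B) → R_B = R_A · (0.8240)/(1 − 0.8240) = 3.62 × 4.681 = 16.94 kΩ.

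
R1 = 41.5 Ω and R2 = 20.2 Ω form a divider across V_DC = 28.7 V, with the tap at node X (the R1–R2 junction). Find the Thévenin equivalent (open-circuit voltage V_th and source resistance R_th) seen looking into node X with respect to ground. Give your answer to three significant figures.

V_th ≈ 9.40 V, R_th ≈ 13.6 Ω

With X open, the divider is unloaded: V_th = 28.7 × 20.2/61.70 = 9.396 V.
Looking into X with the source shorted: R_th = R1·R2/(R1+R2) = 41.50 × 20.2/61.70 = 13.59 Ω.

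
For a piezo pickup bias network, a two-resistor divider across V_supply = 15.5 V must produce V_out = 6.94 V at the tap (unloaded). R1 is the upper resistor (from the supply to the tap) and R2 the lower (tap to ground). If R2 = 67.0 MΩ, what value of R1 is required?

Required fraction k = V_out/V_supply = 0.4477.
Rearranging, R1 = R2·(1−k)/k = 67.0 × 1.233 = 82.64 MΩ.

R1 ≈ 82.6 MΩ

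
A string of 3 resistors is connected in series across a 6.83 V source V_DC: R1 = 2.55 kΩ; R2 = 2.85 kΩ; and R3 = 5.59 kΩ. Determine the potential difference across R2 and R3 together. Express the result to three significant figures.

V ≈ 5.25 V

Series total: ΣR = 2.55 + 2.85 + 5.59 = 10.99 kΩ.
R_{R2..R3} = 2.85 + 5.59 = 8.440 kΩ.
By the voltage-divider rule, V = 6.83 × 8.440/10.99 = 5.245 V.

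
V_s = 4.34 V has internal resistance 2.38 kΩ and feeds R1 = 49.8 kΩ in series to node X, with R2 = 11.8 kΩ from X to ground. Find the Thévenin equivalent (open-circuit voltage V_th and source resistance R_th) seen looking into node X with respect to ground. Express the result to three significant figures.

R1' = 2.38 + 49.8 = 52.18 kΩ (source resistance + R1).
Open-circuit (no load on X): V_th = V_s · R2/(R1' + R2) = 4.34 × 11.8/(52.18 + 11.8) = 0.8004 V.
With V_s suppressed (replaced by a short), R_th = R1' ‖ R2 = (52.18 × 11.8)/(52.18 + 11.8) = 9.624 kΩ.

V_th ≈ 0.800 V, R_th ≈ 9.62 kΩ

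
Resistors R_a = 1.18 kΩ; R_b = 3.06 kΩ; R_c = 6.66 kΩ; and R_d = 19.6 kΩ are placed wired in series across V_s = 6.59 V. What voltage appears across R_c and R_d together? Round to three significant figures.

V ≈ 5.67 V

Series total: ΣR = 1.18 + 3.06 + 6.66 + 19.6 = 30.50 kΩ.
R_{R_c..R_d} = 6.66 + 19.6 = 26.26 kΩ.
Voltage divider: V = V_s · (26.26 / 30.50) = 6.59 × 0.8610 = 5.674 V.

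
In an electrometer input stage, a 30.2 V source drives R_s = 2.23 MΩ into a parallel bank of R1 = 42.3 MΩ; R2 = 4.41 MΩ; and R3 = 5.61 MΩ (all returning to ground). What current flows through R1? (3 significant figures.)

I ≈ 0.365 µA

Parallel bank: R_p = 1/(1/42.3 + 1/4.41 + 1/5.61) = 2.333 MΩ.
Node voltage V_A = V_supply · R_p/(R_s + R_p) = 30.2 × 0.5113 = 15.44 V.
Branch current I = V_A/R1 = 15.44/42.3 = 0.3650 µA.
(Equivalently: I_total = 6.619 µA, then current-divider fraction G_k/ΣG = 0.05515.)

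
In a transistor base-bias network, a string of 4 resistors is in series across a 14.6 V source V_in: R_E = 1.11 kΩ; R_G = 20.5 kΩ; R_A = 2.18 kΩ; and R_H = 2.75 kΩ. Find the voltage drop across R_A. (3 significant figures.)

V ≈ 1.20 V

Total series resistance ΣR = 1.11 + 20.5 + 2.18 + 2.75 = 26.54 kΩ.
By the voltage-divider rule, V = 14.6 × 2.180/26.54 = 1.199 V.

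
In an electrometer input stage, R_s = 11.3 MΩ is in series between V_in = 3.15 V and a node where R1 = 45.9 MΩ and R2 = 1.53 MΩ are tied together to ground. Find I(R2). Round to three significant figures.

Combine the parallel branches: R_p = (1/45.9 + 1/1.53)⁻¹ = 1.481 MΩ.
Node voltage V_A = V_in · R_p/(R_s + R_p) = 3.15 × 0.1159 = 0.3649 V.
I(R2) = V_A / R2 = 0.3649/1.53 = 0.2385 µA.

I ≈ 0.239 µA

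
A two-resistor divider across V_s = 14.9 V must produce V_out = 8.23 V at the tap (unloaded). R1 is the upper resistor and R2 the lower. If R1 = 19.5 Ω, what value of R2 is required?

R2 ≈ 24.1 Ω

V_out/V_s = R2/(R1+R2) = 0.5523.
So R2 = R1 · V_out/(V_s − V_out) = 19.5 × 8.23/(14.9 − 8.23) = 19.5 × 1.234 = 24.06 Ω.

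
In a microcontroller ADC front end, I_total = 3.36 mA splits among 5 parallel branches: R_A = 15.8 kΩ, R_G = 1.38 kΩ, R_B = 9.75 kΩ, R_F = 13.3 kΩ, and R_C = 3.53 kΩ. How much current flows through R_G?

I ≈ 1.95 mA

ΣG = 1/15.8 + 1/1.38 + 1/9.75 + 1/13.3 + 1/3.53 = 1.249.
Current divider: I(R_G) = I_total · G_k/ΣG = 3.36 × (0.7246/1.249) = 3.36 × 0.5802 = 1.949 mA.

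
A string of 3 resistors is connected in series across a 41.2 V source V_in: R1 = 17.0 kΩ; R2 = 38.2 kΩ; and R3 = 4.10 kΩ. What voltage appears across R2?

V ≈ 26.5 V

Series total: ΣR = 17.0 + 38.2 + 4.10 = 59.30 kΩ.
Voltage divider: V = V_in · (38.20 / 59.30) = 41.2 × 0.6442 = 26.54 V.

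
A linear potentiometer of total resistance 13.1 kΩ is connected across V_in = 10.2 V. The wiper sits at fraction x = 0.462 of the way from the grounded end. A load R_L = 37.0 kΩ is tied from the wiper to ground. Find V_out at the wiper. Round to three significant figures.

Lower segment x·R_p = 6.052 kΩ; upper segment (1−x)·R_p = 7.048 kΩ.
(x·R_p) ‖ R_L = 5.201 kΩ.
Loaded-divider output: V_out = 10.2 × 0.4246 = 4.331 V.

V_out ≈ 4.33 V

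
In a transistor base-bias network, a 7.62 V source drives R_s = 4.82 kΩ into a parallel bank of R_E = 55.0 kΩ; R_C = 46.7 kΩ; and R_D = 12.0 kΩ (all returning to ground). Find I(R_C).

I ≈ 0.102 mA

Equivalent of the parallel group: R_p = 8.135 kΩ.
V_A = 7.62 × 8.135/12.95 = 4.785 V.
I(R_C) = V_A / R_C = 4.785/46.7 = 0.1025 mA.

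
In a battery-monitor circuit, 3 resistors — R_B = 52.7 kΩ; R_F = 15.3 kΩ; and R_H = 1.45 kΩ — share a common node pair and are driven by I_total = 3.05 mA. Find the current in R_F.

I ≈ 0.258 mA

ΣG = 1/52.7 + 1/15.3 + 1/1.45 = 0.7740.
By the current-divider rule, I = I_total · G_k/ΣG = 3.05 × 0.08444 = 0.2576 mA.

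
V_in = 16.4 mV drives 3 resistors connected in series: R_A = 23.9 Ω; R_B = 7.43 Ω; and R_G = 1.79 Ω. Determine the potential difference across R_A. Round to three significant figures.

V ≈ 11.8 mV

ΣR = 23.9 + 7.43 + 1.79 = 33.12 Ω.
By the voltage-divider rule, V = 16.4 × 23.90/33.12 = 11.83 mV.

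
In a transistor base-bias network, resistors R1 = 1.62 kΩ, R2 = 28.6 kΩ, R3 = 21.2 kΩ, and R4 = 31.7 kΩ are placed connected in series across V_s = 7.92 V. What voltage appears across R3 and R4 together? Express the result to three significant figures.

Series total: ΣR = 1.62 + 28.6 + 21.2 + 31.7 = 83.12 kΩ.
R_{R3..R4} = 21.2 + 31.7 = 52.90 kΩ.
Voltage divider: V = V_s · (52.90 / 83.12) = 7.92 × 0.6364 = 5.041 V.

V ≈ 5.04 V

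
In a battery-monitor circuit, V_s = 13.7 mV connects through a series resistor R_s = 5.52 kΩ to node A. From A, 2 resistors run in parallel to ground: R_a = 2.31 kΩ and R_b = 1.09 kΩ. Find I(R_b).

Equivalent of the parallel group: R_p = 0.7406 kΩ.
V_A = 13.7 × 0.7406/6.261 = 1.621 mV.
Branch current I = V_A/R_b = 1.621/1.09 = 1.487 µA.
(Check via current divider: I_total = 2.188 µA; share G_k/ΣG = 0.6794 → same result.)

I ≈ 1.49 µA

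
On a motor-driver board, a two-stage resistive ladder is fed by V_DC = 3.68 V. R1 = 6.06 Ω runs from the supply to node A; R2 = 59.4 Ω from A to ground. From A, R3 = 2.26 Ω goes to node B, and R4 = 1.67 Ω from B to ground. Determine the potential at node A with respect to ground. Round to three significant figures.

V_A ≈ 1.39 V

Node A sees R2 in parallel with the series input of stage 2, R3 + R4 = 3.930 Ω.
Effective lower resistance at A: R2 ‖ 3.930 = 3.686 Ω.
V_A = 3.68 × 3.686/(6.06 + 3.686) = 1.392 V.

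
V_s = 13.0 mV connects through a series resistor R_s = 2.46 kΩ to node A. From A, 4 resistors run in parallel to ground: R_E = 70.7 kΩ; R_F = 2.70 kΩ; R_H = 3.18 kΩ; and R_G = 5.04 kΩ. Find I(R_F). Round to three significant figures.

Equivalent of the parallel group: R_p = 1.114 kΩ.
Node voltage V_A = V_s · R_p/(R_s + R_p) = 13.0 × 0.3118 = 4.053 mV.
I(R_F) = V_A / R_F = 4.053/2.70 = 1.501 µA.
(Check via current divider: I_total = 3.637 µA; share G_k/ΣG = 0.4127 → same result.)

I ≈ 1.50 µA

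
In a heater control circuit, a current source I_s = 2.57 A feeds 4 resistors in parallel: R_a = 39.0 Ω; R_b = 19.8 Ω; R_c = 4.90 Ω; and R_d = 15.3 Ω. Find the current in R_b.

I ≈ 0.376 A

Total conductance ΣG = 1/39.0 + 1/19.8 + 1/4.90 + 1/15.3 = 0.3456 (units of 1/Ω).
Current divider: I(R_b) = I_s · G_k/ΣG = 2.57 × (0.05051/0.3456) = 2.57 × 0.1461 = 0.3756 A.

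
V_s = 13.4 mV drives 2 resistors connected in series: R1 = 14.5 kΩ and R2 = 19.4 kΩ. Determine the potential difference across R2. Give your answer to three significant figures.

V ≈ 7.67 mV

Total series resistance ΣR = 14.5 + 19.4 = 33.90 kΩ.
V = V_s · R/ΣR = 13.4 × 0.5723 = 7.668 mV.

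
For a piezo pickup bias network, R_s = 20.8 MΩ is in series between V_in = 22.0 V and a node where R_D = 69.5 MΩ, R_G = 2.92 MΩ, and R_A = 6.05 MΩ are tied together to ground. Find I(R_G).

I ≈ 0.635 µA

Combine the parallel branches: R_p = (1/69.5 + 1/2.92 + 1/6.05)⁻¹ = 1.915 MΩ.
Node voltage V_A = V_in · R_p/(R_s + R_p) = 22.0 × 0.08431 = 1.855 V.
Branch current I = V_A/R_G = 1.855/2.92 = 0.6352 µA.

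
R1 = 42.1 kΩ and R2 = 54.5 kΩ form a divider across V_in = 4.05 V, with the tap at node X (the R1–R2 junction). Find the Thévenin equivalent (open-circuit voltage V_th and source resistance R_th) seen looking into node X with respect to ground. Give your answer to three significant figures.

V_th is the unloaded tap voltage: V_in · R2/(R1+R2) = 4.05 × 0.5642 = 2.285 V.
Looking into X with the source shorted: R_th = R1·R2/(R1+R2) = 42.10 × 54.5/96.60 = 23.75 kΩ.

V_th ≈ 2.28 V, R_th ≈ 23.8 kΩ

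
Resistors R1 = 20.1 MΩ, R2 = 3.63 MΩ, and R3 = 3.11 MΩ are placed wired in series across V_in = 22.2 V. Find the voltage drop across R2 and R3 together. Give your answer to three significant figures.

Total series resistance ΣR = 20.1 + 3.63 + 3.11 = 26.84 MΩ.
R_{R2..R3} = 3.63 + 3.11 = 6.740 MΩ.
By the voltage-divider rule, V = 22.2 × 6.740/26.84 = 5.575 V.

V ≈ 5.57 V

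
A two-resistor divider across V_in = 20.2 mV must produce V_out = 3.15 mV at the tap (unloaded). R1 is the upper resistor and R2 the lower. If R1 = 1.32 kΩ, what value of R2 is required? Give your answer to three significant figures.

The divider ratio is R2/(R1+R2) = 3.15/20.2 = 0.1559.
R2 = R1 · 0.1559/(1 − 0.1559) = 0.2439 kΩ.

R2 ≈ 0.244 kΩ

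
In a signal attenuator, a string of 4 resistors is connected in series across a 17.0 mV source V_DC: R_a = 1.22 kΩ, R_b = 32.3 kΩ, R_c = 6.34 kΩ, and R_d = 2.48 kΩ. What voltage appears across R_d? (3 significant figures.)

V ≈ 0.996 mV

Series total: ΣR = 1.22 + 32.3 + 6.34 + 2.48 = 42.34 kΩ.
By the voltage-divider rule, V = 17.0 × 2.480/42.34 = 0.9957 mV.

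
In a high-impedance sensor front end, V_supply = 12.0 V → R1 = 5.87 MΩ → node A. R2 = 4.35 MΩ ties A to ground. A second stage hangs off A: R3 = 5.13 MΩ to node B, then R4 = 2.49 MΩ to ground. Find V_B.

Node A sees R2 in parallel with the series input of stage 2, R3 + R4 = 7.620 MΩ.
Effective lower resistance at A: R2 ‖ 7.620 = 2.769 MΩ.
First divider: V_A = V_supply · 2.769/(5.87 + 2.769) = 3.846 V.
V_B = V_A × 0.3268 = 1.257 V.

V_B ≈ 1.26 V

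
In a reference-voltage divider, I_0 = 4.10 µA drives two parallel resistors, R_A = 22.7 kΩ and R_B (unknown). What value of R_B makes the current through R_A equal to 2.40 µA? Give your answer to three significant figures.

R_B ≈ 32.0 kΩ

In a two-way split, I_A/I_0 = R_B/(R_A + R_B).
With f = 0.5854, R_B = R_A · f/(1−f) = 22.7 × 1.412 = 32.05 kΩ.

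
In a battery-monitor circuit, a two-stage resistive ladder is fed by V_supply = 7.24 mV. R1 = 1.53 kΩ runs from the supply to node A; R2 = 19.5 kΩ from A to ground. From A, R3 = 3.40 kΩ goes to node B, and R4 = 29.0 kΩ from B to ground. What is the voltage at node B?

Looking into the second stage from A: R3 + R4 = 32.40 kΩ appears in parallel with R2.
R2 ‖ (R3+R4) = 12.17 kΩ.
First divider: V_A = V_supply · 12.17/(1.53 + 12.17) = 6.432 mV.
Stage 2 is unloaded, so V_B = V_A · R4/(R3+R4) = 6.432 × 29.0/32.40 = 5.757 mV.

V_B ≈ 5.76 mV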